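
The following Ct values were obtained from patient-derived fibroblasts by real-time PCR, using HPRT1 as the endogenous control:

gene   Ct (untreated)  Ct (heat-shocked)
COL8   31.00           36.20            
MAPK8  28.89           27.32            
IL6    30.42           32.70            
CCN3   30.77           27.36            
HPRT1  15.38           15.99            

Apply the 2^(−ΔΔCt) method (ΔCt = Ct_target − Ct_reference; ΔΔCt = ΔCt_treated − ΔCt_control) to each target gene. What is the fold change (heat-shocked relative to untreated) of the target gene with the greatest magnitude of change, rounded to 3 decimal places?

COL8: ΔΔCt = (36.20−15.99) − (31.00−15.38) = 20.21 − 15.62 = 4.59; fold change = 2^-4.59 = 0.042
MAPK8: ΔΔCt = (27.32−15.99) − (28.89−15.38) = 11.33 − 13.51 = -2.18; fold change = 2^2.18 = 4.532
IL6: ΔΔCt = (32.70−15.99) − (30.42−15.38) = 16.71 − 15.04 = 1.67; fold change = 2^-1.67 = 0.314
CCN3: ΔΔCt = (27.36−15.99) − (30.77−15.38) = 11.37 − 15.39 = -4.02; fold change = 2^4.02 = 16.223
COL8 has the largest |ΔΔCt| = 4.59.

0.042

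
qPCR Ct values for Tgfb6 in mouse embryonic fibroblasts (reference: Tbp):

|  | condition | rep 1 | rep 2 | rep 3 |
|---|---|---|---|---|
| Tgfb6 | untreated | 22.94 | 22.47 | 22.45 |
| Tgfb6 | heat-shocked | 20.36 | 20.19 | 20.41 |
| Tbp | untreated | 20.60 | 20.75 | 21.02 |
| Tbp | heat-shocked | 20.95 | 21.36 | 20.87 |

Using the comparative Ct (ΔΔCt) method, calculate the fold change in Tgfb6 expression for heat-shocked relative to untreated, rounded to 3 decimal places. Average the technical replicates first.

Mean Ct: Tgfb6 untreated 22.620; Tgfb6 heat-shocked 20.320; Tbp untreated 20.790; Tbp heat-shocked 21.060
ΔCt(untreated) = 22.620 − 20.790 = 1.830
ΔCt(heat-shocked) = 20.320 − 21.060 = -0.740
ΔΔCt = -0.740 − 1.830 = -2.570
Fold change = 2^(−(-2.570)) = 2^2.570 = 5.9381

5.938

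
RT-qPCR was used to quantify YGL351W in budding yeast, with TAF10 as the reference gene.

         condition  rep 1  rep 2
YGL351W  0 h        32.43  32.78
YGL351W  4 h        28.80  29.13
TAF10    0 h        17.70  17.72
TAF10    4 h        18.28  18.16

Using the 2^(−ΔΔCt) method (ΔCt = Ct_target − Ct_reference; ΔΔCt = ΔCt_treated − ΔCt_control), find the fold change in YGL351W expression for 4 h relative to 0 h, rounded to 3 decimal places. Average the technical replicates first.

Mean Ct: YGL351W 0 h 32.605; YGL351W 4 h 28.965; TAF10 0 h 17.710; TAF10 4 h 18.220
ΔCt(0 h) = 32.605 − 17.710 = 14.895
ΔCt(4 h) = 28.965 − 18.220 = 10.745
ΔΔCt = 10.745 − 14.895 = -4.150
Fold change = 2^(−(-4.150)) = 2^4.150 = 17.7531

17.753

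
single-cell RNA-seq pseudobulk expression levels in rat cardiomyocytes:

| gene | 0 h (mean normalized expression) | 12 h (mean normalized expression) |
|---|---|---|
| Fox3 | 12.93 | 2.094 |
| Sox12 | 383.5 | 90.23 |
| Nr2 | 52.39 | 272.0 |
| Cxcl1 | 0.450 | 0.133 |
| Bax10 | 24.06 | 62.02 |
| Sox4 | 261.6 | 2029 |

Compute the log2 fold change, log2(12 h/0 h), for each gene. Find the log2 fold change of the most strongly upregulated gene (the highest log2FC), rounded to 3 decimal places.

2.955

log2(2.094/12.93) = -2.626  (Fox3)
log2(90.23/383.5) = -2.088  (Sox12)
log2(272.0/52.39) = 2.376  (Nr2)
log2(0.133/0.450) = -1.758  (Cxcl1)
log2(62.02/24.06) = 1.366  (Bax10)
log2(2029/261.6) = 2.955  (Sox4)
Sox4 is most strongly upregulated.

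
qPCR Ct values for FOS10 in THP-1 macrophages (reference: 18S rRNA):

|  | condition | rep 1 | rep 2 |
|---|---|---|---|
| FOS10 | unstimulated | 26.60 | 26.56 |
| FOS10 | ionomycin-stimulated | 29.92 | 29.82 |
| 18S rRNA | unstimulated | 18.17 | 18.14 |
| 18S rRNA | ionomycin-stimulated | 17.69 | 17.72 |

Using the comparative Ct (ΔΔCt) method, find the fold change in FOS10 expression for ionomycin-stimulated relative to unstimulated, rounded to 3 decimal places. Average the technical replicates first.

Mean Ct: FOS10 unstimulated 26.580; FOS10 ionomycin-stimulated 29.870; 18S rRNA unstimulated 18.155; 18S rRNA ionomycin-stimulated 17.705
ΔCt(unstimulated) = 26.580 − 18.155 = 8.425
ΔCt(ionomycin-stimulated) = 29.870 − 17.705 = 12.165
ΔΔCt = 12.165 − 8.425 = 3.740
Fold change = 2^(−3.740) = 0.0748

0.075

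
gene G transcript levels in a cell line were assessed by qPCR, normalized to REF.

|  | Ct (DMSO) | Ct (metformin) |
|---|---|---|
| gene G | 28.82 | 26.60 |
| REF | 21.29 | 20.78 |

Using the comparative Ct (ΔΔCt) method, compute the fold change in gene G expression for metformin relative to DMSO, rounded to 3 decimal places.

ΔCt(DMSO) = 28.820 − 21.290 = 7.530
ΔCt(metformin) = 26.600 − 20.780 = 5.820
ΔΔCt = 5.820 − 7.530 = -1.710
Fold change = 2^(−(-1.710)) = 2^1.710 = 3.2716

3.272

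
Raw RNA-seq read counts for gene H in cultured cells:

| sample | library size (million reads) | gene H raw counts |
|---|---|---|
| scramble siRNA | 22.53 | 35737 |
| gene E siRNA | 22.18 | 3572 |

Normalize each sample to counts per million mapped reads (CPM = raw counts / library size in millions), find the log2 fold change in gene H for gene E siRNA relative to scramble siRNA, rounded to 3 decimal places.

CPM(scramble siRNA) = 35737 / 22.53 = 1586.1962
CPM(gene E siRNA) = 3572 / 22.18 = 161.0460
Fold change = 161.0460 / 1586.1962 = 0.10153
log2(0.10153) = -3.3000

-3.300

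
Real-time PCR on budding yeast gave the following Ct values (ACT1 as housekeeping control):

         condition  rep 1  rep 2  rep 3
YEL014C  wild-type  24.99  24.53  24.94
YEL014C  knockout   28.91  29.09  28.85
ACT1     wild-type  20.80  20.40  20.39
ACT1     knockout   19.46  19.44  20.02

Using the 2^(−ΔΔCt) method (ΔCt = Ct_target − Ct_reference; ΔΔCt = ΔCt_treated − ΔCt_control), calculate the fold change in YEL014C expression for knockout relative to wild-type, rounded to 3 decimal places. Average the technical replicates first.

Mean Ct: YEL014C wild-type 24.820; YEL014C knockout 28.950; ACT1 wild-type 20.530; ACT1 knockout 19.640
ΔCt(wild-type) = 24.820 − 20.530 = 4.290
ΔCt(knockout) = 28.950 − 19.640 = 9.310
ΔΔCt = 9.310 − 4.290 = 5.020
Fold change = 2^(−5.020) = 0.0308

0.031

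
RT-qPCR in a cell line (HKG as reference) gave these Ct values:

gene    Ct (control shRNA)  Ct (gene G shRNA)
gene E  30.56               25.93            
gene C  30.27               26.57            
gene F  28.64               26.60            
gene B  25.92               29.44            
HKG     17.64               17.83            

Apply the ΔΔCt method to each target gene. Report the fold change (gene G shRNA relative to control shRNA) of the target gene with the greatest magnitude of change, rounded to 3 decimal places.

28.246

gene E: ΔΔCt = (25.93−17.83) − (30.56−17.64) = 8.10 − 12.92 = -4.82; fold change = 2^4.82 = 28.246
gene C: ΔΔCt = (26.57−17.83) − (30.27−17.64) = 8.74 − 12.63 = -3.89; fold change = 2^3.89 = 14.825
gene F: ΔΔCt = (26.60−17.83) − (28.64−17.64) = 8.77 − 11.00 = -2.23; fold change = 2^2.23 = 4.691
gene B: ΔΔCt = (29.44−17.83) − (25.92−17.64) = 11.61 − 8.28 = 3.33; fold change = 2^-3.33 = 0.099
gene E has the largest |ΔΔCt| = 4.82.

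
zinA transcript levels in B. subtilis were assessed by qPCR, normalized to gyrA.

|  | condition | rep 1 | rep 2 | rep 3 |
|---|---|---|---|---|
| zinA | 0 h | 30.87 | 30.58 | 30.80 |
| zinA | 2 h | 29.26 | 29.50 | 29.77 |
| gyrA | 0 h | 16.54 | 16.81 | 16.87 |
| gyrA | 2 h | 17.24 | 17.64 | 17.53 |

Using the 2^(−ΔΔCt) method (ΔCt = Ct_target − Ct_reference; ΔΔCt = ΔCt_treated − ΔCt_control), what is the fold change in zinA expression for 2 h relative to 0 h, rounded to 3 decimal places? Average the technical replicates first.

3.918

Mean Ct: zinA 0 h 30.750; zinA 2 h 29.510; gyrA 0 h 16.740; gyrA 2 h 17.470
ΔCt(0 h) = 30.750 − 16.740 = 14.010
ΔCt(2 h) = 29.510 − 17.470 = 12.040
ΔΔCt = 12.040 − 14.010 = -1.970
Fold change = 2^(−(-1.970)) = 2^1.970 = 3.9177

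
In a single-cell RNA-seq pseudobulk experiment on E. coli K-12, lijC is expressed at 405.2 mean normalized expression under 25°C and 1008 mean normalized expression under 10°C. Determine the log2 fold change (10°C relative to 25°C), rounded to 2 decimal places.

Fold change = 1008 / 405.2 = 2.4877
log2(2.4877) = 1.315

1.31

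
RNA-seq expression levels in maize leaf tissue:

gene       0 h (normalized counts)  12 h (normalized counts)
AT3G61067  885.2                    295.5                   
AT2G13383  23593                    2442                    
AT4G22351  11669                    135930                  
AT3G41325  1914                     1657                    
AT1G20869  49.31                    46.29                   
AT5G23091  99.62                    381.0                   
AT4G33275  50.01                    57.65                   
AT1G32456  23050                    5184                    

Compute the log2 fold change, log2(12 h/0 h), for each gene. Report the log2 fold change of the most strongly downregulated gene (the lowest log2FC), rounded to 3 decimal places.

-3.272

log2(295.5/885.2) = -1.583  (AT3G61067)
log2(2442/23593) = -3.272  (AT2G13383)
log2(135930/11669) = 3.542  (AT4G22351)
log2(1657/1914) = -0.208  (AT3G41325)
log2(46.29/49.31) = -0.091  (AT1G20869)
log2(381.0/99.62) = 1.935  (AT5G23091)
log2(57.65/50.01) = 0.205  (AT4G33275)
log2(5184/23050) = -2.153  (AT1G32456)
AT2G13383 is most strongly downregulated.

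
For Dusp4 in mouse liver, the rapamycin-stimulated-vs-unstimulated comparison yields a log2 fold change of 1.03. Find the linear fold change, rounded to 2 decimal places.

2.04

Fold change = 2^(1.03) = 2.042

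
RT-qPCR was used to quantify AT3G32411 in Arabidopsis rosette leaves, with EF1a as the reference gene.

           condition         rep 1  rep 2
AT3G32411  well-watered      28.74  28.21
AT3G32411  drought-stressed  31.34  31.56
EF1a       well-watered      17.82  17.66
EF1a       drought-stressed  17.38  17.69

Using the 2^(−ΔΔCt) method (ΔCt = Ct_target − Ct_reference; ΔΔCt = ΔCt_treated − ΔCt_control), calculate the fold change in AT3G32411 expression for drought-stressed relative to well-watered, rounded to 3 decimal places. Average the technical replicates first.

0.110

Mean Ct: AT3G32411 well-watered 28.475; AT3G32411 drought-stressed 31.450; EF1a well-watered 17.740; EF1a drought-stressed 17.535
ΔCt(well-watered) = 28.475 − 17.740 = 10.735
ΔCt(drought-stressed) = 31.450 − 17.535 = 13.915
ΔΔCt = 13.915 − 10.735 = 3.180
Fold change = 2^(−3.180) = 0.1103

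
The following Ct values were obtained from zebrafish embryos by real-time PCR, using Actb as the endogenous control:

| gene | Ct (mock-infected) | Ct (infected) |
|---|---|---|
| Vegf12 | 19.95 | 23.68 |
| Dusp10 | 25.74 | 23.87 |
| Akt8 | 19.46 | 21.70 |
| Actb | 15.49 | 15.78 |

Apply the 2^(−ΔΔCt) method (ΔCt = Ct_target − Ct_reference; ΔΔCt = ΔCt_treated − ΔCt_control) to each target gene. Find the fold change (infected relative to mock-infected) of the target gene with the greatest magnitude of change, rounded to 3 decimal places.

0.092

Vegf12: ΔΔCt = (23.68−15.78) − (19.95−15.49) = 7.90 − 4.46 = 3.44; fold change = 2^-3.44 = 0.092
Dusp10: ΔΔCt = (23.87−15.78) − (25.74−15.49) = 8.09 − 10.25 = -2.16; fold change = 2^2.16 = 4.469
Akt8: ΔΔCt = (21.70−15.78) − (19.46−15.49) = 5.92 − 3.97 = 1.95; fold change = 2^-1.95 = 0.259
Vegf12 has the largest |ΔΔCt| = 3.44.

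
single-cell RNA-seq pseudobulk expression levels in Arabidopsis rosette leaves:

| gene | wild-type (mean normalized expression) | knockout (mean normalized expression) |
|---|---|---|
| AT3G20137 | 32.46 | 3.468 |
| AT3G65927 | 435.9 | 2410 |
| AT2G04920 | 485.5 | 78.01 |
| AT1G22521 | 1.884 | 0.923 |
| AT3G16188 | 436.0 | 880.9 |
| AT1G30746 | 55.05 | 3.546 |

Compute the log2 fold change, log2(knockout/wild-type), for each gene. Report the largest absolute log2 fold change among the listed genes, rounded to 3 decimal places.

3.956

log2(3.468/32.46) = -3.226  (AT3G20137)
log2(2410/435.9) = 2.467  (AT3G65927)
log2(78.01/485.5) = -2.638  (AT2G04920)
log2(0.923/1.884) = -1.029  (AT1G22521)
log2(880.9/436.0) = 1.015  (AT3G16188)
log2(3.546/55.05) = -3.956  (AT1G30746)
The largest magnitude belongs to AT1G30746.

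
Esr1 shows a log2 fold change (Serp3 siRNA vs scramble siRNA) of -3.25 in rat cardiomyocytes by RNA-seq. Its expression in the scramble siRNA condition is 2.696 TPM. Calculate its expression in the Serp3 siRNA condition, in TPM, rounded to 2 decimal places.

0.28

Fold change = 2^(-3.25) = 0.1051
Serp3 siRNA expression = 2.696 × 0.1051 = 0.28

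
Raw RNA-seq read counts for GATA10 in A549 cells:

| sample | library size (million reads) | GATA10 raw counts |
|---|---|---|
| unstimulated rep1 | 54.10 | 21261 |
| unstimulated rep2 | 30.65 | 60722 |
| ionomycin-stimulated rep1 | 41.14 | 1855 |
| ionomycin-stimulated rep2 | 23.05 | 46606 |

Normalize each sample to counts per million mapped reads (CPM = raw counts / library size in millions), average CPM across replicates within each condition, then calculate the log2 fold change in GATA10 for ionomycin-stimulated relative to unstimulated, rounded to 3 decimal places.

CPM(unstimulated rep1) = 21261 / 54.10 = 392.9945
CPM(unstimulated rep2) = 60722 / 30.65 = 1981.1419
CPM(ionomycin-stimulated rep1) = 1855 / 41.14 = 45.0899
CPM(ionomycin-stimulated rep2) = 46606 / 23.05 = 2021.9523
mean CPM(unstimulated) = 1187.0682; mean CPM(ionomycin-stimulated) = 1033.5211
Fold change = 1033.5211 / 1187.0682 = 0.87065
log2(0.87065) = -0.1998

-0.200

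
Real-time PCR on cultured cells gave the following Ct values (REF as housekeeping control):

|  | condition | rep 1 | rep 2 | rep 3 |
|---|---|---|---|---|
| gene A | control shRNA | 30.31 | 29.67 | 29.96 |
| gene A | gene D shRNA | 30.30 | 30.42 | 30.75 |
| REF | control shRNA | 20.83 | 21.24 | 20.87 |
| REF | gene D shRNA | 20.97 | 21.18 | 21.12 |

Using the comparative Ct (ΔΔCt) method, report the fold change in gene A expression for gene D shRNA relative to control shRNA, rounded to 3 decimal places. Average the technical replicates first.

Mean Ct: gene A control shRNA 29.980; gene A gene D shRNA 30.490; REF control shRNA 20.980; REF gene D shRNA 21.090
ΔCt(control shRNA) = 29.980 − 20.980 = 9.000
ΔCt(gene D shRNA) = 30.490 − 21.090 = 9.400
ΔΔCt = 9.400 − 9.000 = 0.400
Fold change = 2^(−0.400) = 0.7579

0.758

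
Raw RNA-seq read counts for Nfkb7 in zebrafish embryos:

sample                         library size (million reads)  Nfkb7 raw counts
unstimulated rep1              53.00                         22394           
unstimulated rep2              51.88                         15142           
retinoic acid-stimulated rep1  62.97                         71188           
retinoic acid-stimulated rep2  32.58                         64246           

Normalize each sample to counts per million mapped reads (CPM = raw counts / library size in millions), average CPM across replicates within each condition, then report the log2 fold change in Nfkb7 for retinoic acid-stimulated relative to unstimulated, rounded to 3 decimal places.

2.119

CPM(unstimulated rep1) = 22394 / 53.00 = 422.5283
CPM(unstimulated rep2) = 15142 / 51.88 = 291.8658
CPM(retinoic acid-stimulated rep1) = 71188 / 62.97 = 1130.5066
CPM(retinoic acid-stimulated rep2) = 64246 / 32.58 = 1971.9460
mean CPM(unstimulated) = 357.1971; mean CPM(retinoic acid-stimulated) = 1551.2263
Fold change = 1551.2263 / 357.1971 = 4.34277
log2(4.34277) = 2.1186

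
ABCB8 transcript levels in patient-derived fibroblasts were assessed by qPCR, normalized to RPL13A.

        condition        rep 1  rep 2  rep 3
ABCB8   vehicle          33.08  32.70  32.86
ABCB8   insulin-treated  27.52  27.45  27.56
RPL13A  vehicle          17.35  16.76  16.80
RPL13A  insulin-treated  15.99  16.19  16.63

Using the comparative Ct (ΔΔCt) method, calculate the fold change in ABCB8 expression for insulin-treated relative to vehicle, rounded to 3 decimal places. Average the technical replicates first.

25.457

Mean Ct: ABCB8 vehicle 32.880; ABCB8 insulin-treated 27.510; RPL13A vehicle 16.970; RPL13A insulin-treated 16.270
ΔCt(vehicle) = 32.880 − 16.970 = 15.910
ΔCt(insulin-treated) = 27.510 − 16.270 = 11.240
ΔΔCt = 11.240 − 15.910 = -4.670
Fold change = 2^(−(-4.670)) = 2^4.670 = 25.4572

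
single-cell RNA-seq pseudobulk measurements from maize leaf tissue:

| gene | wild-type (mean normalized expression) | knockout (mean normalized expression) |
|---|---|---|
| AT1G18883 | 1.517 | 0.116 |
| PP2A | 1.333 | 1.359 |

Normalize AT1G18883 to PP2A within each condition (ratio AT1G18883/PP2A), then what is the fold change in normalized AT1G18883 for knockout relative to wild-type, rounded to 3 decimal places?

0.075

AT1G18883/PP2A (wild-type) = 1.517 / 1.333 = 1.138
AT1G18883/PP2A (knockout) = 0.116 / 1.359 = 0.085357
Fold change = 0.085357 / 1.138 = 0.0750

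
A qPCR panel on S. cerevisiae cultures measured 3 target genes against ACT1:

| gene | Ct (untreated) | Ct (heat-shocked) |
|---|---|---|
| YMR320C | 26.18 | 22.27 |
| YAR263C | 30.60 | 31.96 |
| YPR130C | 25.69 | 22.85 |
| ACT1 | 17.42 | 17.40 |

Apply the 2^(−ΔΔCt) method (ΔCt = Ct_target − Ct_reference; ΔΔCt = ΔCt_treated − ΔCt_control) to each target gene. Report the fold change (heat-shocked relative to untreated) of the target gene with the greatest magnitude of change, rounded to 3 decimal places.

YMR320C: ΔΔCt = (22.27−17.40) − (26.18−17.42) = 4.87 − 8.76 = -3.89; fold change = 2^3.89 = 14.825
YAR263C: ΔΔCt = (31.96−17.40) − (30.60−17.42) = 14.56 − 13.18 = 1.38; fold change = 2^-1.38 = 0.384
YPR130C: ΔΔCt = (22.85−17.40) − (25.69−17.42) = 5.45 − 8.27 = -2.82; fold change = 2^2.82 = 7.062
YMR320C has the largest |ΔΔCt| = 3.89.

14.825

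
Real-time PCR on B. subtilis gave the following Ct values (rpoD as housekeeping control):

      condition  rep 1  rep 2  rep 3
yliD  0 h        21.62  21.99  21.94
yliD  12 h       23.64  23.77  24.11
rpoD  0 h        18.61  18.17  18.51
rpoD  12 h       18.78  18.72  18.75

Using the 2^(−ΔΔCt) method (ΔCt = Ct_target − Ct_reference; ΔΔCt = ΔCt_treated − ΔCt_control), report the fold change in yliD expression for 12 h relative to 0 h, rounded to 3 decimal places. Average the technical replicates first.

Mean Ct: yliD 0 h 21.850; yliD 12 h 23.840; rpoD 0 h 18.430; rpoD 12 h 18.750
ΔCt(0 h) = 21.850 − 18.430 = 3.420
ΔCt(12 h) = 23.840 − 18.750 = 5.090
ΔΔCt = 5.090 − 3.420 = 1.670
Fold change = 2^(−1.670) = 0.3143

0.314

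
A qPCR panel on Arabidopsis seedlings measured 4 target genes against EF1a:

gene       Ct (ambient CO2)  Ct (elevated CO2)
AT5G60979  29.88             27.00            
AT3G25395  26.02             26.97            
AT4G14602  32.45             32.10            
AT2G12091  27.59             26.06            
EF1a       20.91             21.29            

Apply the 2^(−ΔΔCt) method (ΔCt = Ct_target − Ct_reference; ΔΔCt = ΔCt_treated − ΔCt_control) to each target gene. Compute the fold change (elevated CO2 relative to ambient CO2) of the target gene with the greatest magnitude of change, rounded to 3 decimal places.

9.580

AT5G60979: ΔΔCt = (27.00−21.29) − (29.88−20.91) = 5.71 − 8.97 = -3.26; fold change = 2^3.26 = 9.580
AT3G25395: ΔΔCt = (26.97−21.29) − (26.02−20.91) = 5.68 − 5.11 = 0.57; fold change = 2^-0.57 = 0.674
AT4G14602: ΔΔCt = (32.10−21.29) − (32.45−20.91) = 10.81 − 11.54 = -0.73; fold change = 2^0.73 = 1.659
AT2G12091: ΔΔCt = (26.06−21.29) − (27.59−20.91) = 4.77 − 6.68 = -1.91; fold change = 2^1.91 = 3.758
AT5G60979 has the largest |ΔΔCt| = 3.26.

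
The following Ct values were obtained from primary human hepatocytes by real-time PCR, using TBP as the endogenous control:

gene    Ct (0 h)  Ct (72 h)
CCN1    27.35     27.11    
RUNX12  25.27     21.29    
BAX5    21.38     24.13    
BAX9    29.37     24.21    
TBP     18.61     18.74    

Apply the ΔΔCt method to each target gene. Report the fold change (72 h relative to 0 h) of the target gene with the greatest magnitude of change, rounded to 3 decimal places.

CCN1: ΔΔCt = (27.11−18.74) − (27.35−18.61) = 8.37 − 8.74 = -0.37; fold change = 2^0.37 = 1.292
RUNX12: ΔΔCt = (21.29−18.74) − (25.27−18.61) = 2.55 − 6.66 = -4.11; fold change = 2^4.11 = 17.268
BAX5: ΔΔCt = (24.13−18.74) − (21.38−18.61) = 5.39 − 2.77 = 2.62; fold change = 2^-2.62 = 0.163
BAX9: ΔΔCt = (24.21−18.74) − (29.37−18.61) = 5.47 − 10.76 = -5.29; fold change = 2^5.29 = 39.124
BAX9 has the largest |ΔΔCt| = 5.29.

39.124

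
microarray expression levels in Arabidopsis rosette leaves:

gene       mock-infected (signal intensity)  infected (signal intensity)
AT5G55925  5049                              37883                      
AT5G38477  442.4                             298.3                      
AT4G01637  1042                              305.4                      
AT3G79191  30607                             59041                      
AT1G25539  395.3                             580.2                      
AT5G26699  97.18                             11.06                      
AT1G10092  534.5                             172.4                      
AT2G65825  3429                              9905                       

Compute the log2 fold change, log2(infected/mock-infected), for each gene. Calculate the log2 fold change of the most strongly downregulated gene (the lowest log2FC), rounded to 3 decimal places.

-3.135

log2(37883/5049) = 2.907  (AT5G55925)
log2(298.3/442.4) = -0.569  (AT5G38477)
log2(305.4/1042) = -1.771  (AT4G01637)
log2(59041/30607) = 0.948  (AT3G79191)
log2(580.2/395.3) = 0.554  (AT1G25539)
log2(11.06/97.18) = -3.135  (AT5G26699)
log2(172.4/534.5) = -1.632  (AT1G10092)
log2(9905/3429) = 1.530  (AT2G65825)
AT5G26699 is most strongly downregulated.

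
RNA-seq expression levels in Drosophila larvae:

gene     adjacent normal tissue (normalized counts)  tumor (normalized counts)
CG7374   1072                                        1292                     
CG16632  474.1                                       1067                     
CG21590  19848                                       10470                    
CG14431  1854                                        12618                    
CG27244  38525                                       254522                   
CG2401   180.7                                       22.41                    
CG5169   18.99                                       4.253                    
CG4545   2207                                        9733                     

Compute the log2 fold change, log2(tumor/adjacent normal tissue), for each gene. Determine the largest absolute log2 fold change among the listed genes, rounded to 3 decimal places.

log2(1292/1072) = 0.269  (CG7374)
log2(1067/474.1) = 1.170  (CG16632)
log2(10470/19848) = -0.923  (CG21590)
log2(12618/1854) = 2.767  (CG14431)
log2(254522/38525) = 2.724  (CG27244)
log2(22.41/180.7) = -3.011  (CG2401)
log2(4.253/18.99) = -2.159  (CG5169)
log2(9733/2207) = 2.141  (CG4545)
The largest magnitude belongs to CG2401.

3.011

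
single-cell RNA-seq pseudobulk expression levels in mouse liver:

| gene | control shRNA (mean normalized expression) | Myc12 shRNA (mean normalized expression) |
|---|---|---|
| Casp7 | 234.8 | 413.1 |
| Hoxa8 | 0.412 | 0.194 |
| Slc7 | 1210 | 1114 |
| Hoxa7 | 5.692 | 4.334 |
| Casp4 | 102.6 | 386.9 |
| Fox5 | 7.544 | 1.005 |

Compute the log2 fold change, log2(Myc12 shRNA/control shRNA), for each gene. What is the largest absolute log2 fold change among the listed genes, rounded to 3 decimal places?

2.908

log2(413.1/234.8) = 0.815  (Casp7)
log2(0.194/0.412) = -1.087  (Hoxa8)
log2(1114/1210) = -0.119  (Slc7)
log2(4.334/5.692) = -0.393  (Hoxa7)
log2(386.9/102.6) = 1.915  (Casp4)
log2(1.005/7.544) = -2.908  (Fox5)
The largest magnitude belongs to Fox5.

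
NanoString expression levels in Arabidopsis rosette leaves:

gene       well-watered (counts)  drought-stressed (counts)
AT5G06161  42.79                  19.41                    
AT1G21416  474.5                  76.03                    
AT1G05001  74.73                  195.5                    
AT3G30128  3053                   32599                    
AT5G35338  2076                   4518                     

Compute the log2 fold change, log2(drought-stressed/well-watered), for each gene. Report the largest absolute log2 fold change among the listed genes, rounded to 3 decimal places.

3.417

log2(19.41/42.79) = -1.140  (AT5G06161)
log2(76.03/474.5) = -2.642  (AT1G21416)
log2(195.5/74.73) = 1.387  (AT1G05001)
log2(32599/3053) = 3.417  (AT3G30128)
log2(4518/2076) = 1.122  (AT5G35338)
The largest magnitude belongs to AT3G30128.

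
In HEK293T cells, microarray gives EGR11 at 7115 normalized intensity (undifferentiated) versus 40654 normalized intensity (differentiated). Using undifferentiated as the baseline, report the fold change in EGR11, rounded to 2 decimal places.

5.71

Fold change = 40654 / 7115 = 5.714
EGR11 is upregulated.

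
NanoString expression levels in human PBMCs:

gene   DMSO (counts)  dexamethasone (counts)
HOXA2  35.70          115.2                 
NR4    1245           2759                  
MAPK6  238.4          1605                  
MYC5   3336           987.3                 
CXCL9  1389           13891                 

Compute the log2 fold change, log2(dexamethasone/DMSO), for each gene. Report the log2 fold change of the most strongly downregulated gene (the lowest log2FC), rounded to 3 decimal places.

-1.757

log2(115.2/35.70) = 1.690  (HOXA2)
log2(2759/1245) = 1.148  (NR4)
log2(1605/238.4) = 2.751  (MAPK6)
log2(987.3/3336) = -1.757  (MYC5)
log2(13891/1389) = 3.322  (CXCL9)
MYC5 is most strongly downregulated.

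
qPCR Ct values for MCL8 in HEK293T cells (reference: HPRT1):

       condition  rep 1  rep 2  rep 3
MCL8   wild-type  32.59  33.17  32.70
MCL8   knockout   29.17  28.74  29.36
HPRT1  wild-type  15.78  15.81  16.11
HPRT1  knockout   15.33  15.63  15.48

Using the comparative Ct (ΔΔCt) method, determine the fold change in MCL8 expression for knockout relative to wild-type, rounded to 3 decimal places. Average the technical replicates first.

9.918

Mean Ct: MCL8 wild-type 32.820; MCL8 knockout 29.090; HPRT1 wild-type 15.900; HPRT1 knockout 15.480
ΔCt(wild-type) = 32.820 − 15.900 = 16.920
ΔCt(knockout) = 29.090 − 15.480 = 13.610
ΔΔCt = 13.610 − 16.920 = -3.310
Fold change = 2^(−(-3.310)) = 2^3.310 = 9.9177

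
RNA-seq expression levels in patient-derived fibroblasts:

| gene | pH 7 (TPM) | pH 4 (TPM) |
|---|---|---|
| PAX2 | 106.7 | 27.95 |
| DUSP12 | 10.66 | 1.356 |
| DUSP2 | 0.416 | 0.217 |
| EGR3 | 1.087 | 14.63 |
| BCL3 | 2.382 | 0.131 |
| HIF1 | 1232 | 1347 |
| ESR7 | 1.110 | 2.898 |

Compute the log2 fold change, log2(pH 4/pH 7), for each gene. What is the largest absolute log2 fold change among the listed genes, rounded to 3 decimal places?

4.185

log2(27.95/106.7) = -1.933  (PAX2)
log2(1.356/10.66) = -2.975  (DUSP12)
log2(0.217/0.416) = -0.939  (DUSP2)
log2(14.63/1.087) = 3.751  (EGR3)
log2(0.131/2.382) = -4.185  (BCL3)
log2(1347/1232) = 0.129  (HIF1)
log2(2.898/1.110) = 1.384  (ESR7)
The largest magnitude belongs to BCL3.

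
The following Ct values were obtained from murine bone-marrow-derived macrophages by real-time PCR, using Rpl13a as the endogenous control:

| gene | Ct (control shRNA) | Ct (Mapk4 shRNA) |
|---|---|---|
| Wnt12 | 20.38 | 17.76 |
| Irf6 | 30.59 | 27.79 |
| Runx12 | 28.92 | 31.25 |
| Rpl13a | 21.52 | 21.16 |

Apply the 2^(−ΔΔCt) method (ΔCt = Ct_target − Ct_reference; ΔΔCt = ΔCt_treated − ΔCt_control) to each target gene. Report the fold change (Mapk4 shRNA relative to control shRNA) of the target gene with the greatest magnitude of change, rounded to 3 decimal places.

0.155

Wnt12: ΔΔCt = (17.76−21.16) − (20.38−21.52) = -3.40 − (-1.14) = -2.26; fold change = 2^2.26 = 4.790
Irf6: ΔΔCt = (27.79−21.16) − (30.59−21.52) = 6.63 − 9.07 = -2.44; fold change = 2^2.44 = 5.426
Runx12: ΔΔCt = (31.25−21.16) − (28.92−21.52) = 10.09 − 7.40 = 2.69; fold change = 2^-2.69 = 0.155
Runx12 has the largest |ΔΔCt| = 2.69.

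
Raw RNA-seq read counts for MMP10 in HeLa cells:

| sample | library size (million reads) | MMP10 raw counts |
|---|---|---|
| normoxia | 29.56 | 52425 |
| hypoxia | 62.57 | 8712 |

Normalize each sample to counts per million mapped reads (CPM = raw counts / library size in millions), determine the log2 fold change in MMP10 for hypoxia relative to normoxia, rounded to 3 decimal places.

CPM(normoxia) = 52425 / 29.56 = 1773.5115
CPM(hypoxia) = 8712 / 62.57 = 139.2361
Fold change = 139.2361 / 1773.5115 = 0.07851
log2(0.07851) = -3.6710

-3.671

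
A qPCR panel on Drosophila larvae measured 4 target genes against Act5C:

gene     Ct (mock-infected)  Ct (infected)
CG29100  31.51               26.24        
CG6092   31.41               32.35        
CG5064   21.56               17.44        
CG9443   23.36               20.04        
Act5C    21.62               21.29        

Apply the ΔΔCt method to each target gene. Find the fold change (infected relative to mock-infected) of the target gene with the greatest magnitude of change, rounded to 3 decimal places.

30.696

CG29100: ΔΔCt = (26.24−21.29) − (31.51−21.62) = 4.95 − 9.89 = -4.94; fold change = 2^4.94 = 30.696
CG6092: ΔΔCt = (32.35−21.29) − (31.41−21.62) = 11.06 − 9.79 = 1.27; fold change = 2^-1.27 = 0.415
CG5064: ΔΔCt = (17.44−21.29) − (21.56−21.62) = -3.85 − (-0.06) = -3.79; fold change = 2^3.79 = 13.833
CG9443: ΔΔCt = (20.04−21.29) − (23.36−21.62) = -1.25 − 1.74 = -2.99; fold change = 2^2.99 = 7.945
CG29100 has the largest |ΔΔCt| = 4.94.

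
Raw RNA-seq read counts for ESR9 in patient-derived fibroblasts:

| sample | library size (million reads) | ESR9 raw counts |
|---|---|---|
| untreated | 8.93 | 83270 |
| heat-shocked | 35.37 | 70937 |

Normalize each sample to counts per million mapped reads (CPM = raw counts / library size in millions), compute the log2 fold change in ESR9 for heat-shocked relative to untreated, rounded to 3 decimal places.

CPM(untreated) = 83270 / 8.93 = 9324.7480
CPM(heat-shocked) = 70937 / 35.37 = 2005.5697
Fold change = 2005.5697 / 9324.7480 = 0.21508
log2(0.21508) = -2.2171

-2.217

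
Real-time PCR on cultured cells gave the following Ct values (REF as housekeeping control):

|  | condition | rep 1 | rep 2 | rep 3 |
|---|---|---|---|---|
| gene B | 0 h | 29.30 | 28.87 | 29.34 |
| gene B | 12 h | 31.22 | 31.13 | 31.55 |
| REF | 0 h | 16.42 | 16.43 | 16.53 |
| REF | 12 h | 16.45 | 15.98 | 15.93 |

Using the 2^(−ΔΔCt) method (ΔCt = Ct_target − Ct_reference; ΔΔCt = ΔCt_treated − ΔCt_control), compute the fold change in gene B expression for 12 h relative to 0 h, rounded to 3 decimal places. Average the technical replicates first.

0.180

Mean Ct: gene B 0 h 29.170; gene B 12 h 31.300; REF 0 h 16.460; REF 12 h 16.120
ΔCt(0 h) = 29.170 − 16.460 = 12.710
ΔCt(12 h) = 31.300 − 16.120 = 15.180
ΔΔCt = 15.180 − 12.710 = 2.470
Fold change = 2^(−2.470) = 0.1805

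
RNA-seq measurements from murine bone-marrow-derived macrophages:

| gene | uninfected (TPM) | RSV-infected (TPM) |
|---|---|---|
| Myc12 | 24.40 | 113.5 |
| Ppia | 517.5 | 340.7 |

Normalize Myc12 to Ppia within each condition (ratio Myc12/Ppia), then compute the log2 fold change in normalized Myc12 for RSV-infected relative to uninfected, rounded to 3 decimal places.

2.821

Myc12/Ppia (uninfected) = 24.40 / 517.5 = 0.04715
Myc12/Ppia (RSV-infected) = 113.5 / 340.7 = 0.33314
Fold change = 0.33314 / 0.04715 = 7.0655
log2(7.0655) = 2.8208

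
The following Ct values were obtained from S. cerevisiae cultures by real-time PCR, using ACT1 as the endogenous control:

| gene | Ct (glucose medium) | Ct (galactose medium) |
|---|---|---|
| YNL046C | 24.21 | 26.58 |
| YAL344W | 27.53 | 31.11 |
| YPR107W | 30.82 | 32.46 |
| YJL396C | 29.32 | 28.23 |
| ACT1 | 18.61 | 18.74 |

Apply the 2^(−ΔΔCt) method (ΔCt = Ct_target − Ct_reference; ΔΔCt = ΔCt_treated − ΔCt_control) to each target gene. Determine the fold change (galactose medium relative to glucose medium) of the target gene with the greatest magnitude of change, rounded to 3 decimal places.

YNL046C: ΔΔCt = (26.58−18.74) − (24.21−18.61) = 7.84 − 5.60 = 2.24; fold change = 2^-2.24 = 0.212
YAL344W: ΔΔCt = (31.11−18.74) − (27.53−18.61) = 12.37 − 8.92 = 3.45; fold change = 2^-3.45 = 0.092
YPR107W: ΔΔCt = (32.46−18.74) − (30.82−18.61) = 13.72 − 12.21 = 1.51; fold change = 2^-1.51 = 0.351
YJL396C: ΔΔCt = (28.23−18.74) − (29.32−18.61) = 9.49 − 10.71 = -1.22; fold change = 2^1.22 = 2.329
YAL344W has the largest |ΔΔCt| = 3.45.

0.092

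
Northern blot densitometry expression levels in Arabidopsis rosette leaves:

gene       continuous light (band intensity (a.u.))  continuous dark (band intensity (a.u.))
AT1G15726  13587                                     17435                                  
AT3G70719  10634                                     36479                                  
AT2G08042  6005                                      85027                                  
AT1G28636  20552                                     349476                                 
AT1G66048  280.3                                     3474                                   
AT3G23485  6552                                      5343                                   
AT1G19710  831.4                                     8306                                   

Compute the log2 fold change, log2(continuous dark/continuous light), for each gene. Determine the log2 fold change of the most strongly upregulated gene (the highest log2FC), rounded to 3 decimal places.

4.088

log2(17435/13587) = 0.360  (AT1G15726)
log2(36479/10634) = 1.778  (AT3G70719)
log2(85027/6005) = 3.824  (AT2G08042)
log2(349476/20552) = 4.088  (AT1G28636)
log2(3474/280.3) = 3.632  (AT1G66048)
log2(5343/6552) = -0.294  (AT3G23485)
log2(8306/831.4) = 3.321  (AT1G19710)
AT1G28636 is most strongly upregulated.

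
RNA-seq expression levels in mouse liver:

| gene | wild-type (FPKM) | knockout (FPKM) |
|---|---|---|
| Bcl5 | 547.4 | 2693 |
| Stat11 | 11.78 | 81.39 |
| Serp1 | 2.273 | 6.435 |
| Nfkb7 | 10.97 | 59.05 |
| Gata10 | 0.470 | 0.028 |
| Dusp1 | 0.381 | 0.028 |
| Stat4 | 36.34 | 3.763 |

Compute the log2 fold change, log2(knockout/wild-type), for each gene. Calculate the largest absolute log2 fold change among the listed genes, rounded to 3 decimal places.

log2(2693/547.4) = 2.299  (Bcl5)
log2(81.39/11.78) = 2.789  (Stat11)
log2(6.435/2.273) = 1.501  (Serp1)
log2(59.05/10.97) = 2.428  (Nfkb7)
log2(0.028/0.470) = -4.069  (Gata10)
log2(0.028/0.381) = -3.766  (Dusp1)
log2(3.763/36.34) = -3.272  (Stat4)
The largest magnitude belongs to Gata10.

4.069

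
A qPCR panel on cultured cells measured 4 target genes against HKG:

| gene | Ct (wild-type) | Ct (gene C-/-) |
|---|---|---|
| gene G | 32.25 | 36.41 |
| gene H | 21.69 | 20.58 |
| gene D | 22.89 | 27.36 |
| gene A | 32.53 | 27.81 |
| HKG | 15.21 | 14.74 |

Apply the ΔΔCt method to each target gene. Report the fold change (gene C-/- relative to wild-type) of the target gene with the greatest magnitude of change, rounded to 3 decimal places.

0.033

gene G: ΔΔCt = (36.41−14.74) − (32.25−15.21) = 21.67 − 17.04 = 4.63; fold change = 2^-4.63 = 0.040
gene H: ΔΔCt = (20.58−14.74) − (21.69−15.21) = 5.84 − 6.48 = -0.64; fold change = 2^0.64 = 1.558
gene D: ΔΔCt = (27.36−14.74) − (22.89−15.21) = 12.62 − 7.68 = 4.94; fold change = 2^-4.94 = 0.033
gene A: ΔΔCt = (27.81−14.74) − (32.53−15.21) = 13.07 − 17.32 = -4.25; fold change = 2^4.25 = 19.027
gene D has the largest |ΔΔCt| = 4.94.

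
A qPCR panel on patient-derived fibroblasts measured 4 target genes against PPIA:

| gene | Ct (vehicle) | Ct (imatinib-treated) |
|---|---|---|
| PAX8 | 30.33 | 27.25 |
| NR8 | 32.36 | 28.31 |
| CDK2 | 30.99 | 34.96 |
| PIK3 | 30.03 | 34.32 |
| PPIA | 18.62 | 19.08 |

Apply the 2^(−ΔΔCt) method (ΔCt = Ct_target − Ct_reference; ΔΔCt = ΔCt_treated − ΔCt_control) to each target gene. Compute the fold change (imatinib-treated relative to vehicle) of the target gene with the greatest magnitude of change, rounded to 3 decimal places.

PAX8: ΔΔCt = (27.25−19.08) − (30.33−18.62) = 8.17 − 11.71 = -3.54; fold change = 2^3.54 = 11.632
NR8: ΔΔCt = (28.31−19.08) − (32.36−18.62) = 9.23 − 13.74 = -4.51; fold change = 2^4.51 = 22.785
CDK2: ΔΔCt = (34.96−19.08) − (30.99−18.62) = 15.88 − 12.37 = 3.51; fold change = 2^-3.51 = 0.088
PIK3: ΔΔCt = (34.32−19.08) − (30.03−18.62) = 15.24 − 11.41 = 3.83; fold change = 2^-3.83 = 0.070
NR8 has the largest |ΔΔCt| = 4.51.

22.785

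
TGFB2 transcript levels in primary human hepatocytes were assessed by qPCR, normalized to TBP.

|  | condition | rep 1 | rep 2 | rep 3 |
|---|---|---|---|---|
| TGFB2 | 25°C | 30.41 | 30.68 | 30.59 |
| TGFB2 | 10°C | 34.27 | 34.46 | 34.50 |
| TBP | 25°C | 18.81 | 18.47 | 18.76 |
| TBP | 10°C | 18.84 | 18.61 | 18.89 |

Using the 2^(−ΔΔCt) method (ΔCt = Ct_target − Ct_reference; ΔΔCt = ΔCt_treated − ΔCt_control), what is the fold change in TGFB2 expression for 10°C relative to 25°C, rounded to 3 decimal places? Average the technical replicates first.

0.074

Mean Ct: TGFB2 25°C 30.560; TGFB2 10°C 34.410; TBP 25°C 18.680; TBP 10°C 18.780
ΔCt(25°C) = 30.560 − 18.680 = 11.880
ΔCt(10°C) = 34.410 − 18.780 = 15.630
ΔΔCt = 15.630 − 11.880 = 3.750
Fold change = 2^(−3.750) = 0.0743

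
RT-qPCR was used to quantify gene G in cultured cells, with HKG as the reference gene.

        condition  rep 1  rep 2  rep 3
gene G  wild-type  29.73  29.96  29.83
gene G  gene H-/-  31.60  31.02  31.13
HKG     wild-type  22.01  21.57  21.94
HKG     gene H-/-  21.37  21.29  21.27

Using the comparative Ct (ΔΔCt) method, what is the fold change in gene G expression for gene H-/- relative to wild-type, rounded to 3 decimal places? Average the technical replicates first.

Mean Ct: gene G wild-type 29.840; gene G gene H-/- 31.250; HKG wild-type 21.840; HKG gene H-/- 21.310
ΔCt(wild-type) = 29.840 − 21.840 = 8.000
ΔCt(gene H-/-) = 31.250 − 21.310 = 9.940
ΔΔCt = 9.940 − 8.000 = 1.940
Fold change = 2^(−1.940) = 0.2606

0.261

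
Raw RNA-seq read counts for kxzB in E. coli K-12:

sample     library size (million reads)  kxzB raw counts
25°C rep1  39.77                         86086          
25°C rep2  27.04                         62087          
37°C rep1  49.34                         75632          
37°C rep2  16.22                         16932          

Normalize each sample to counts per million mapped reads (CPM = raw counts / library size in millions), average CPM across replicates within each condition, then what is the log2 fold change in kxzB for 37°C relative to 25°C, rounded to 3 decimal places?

-0.792

CPM(25°C rep1) = 86086 / 39.77 = 2164.5964
CPM(25°C rep2) = 62087 / 27.04 = 2296.1169
CPM(37°C rep1) = 75632 / 49.34 = 1532.8739
CPM(37°C rep2) = 16932 / 16.22 = 1043.8964
mean CPM(25°C) = 2230.3566; mean CPM(37°C) = 1288.3852
Fold change = 1288.3852 / 2230.3566 = 0.57766
log2(0.57766) = -0.7917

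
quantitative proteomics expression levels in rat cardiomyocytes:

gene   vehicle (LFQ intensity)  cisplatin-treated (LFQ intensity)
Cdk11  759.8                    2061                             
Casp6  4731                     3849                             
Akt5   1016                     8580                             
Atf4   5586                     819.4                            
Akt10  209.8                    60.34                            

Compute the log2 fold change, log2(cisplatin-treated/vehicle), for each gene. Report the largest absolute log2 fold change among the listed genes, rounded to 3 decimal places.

log2(2061/759.8) = 1.440  (Cdk11)
log2(3849/4731) = -0.298  (Casp6)
log2(8580/1016) = 3.078  (Akt5)
log2(819.4/5586) = -2.769  (Atf4)
log2(60.34/209.8) = -1.798  (Akt10)
The largest magnitude belongs to Akt5.

3.078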